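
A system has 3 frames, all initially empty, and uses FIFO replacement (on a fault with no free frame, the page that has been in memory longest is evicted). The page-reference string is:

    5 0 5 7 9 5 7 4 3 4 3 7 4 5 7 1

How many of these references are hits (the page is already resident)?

6

5: fault, frames {5}
0: fault, frames {5,0}
5: hit
7: fault, frames {5,0,7}
9: fault, evict 5, frames {0,7,9}
5: fault, evict 0, frames {7,9,5}
7: hit
4: fault, evict 7, frames {9,5,4}
3: fault, evict 9, frames {5,4,3}
4: hit
3: hit
7: fault, evict 5, frames {4,3,7}
4: hit
5: fault, evict 4, frames {3,7,5}
7: hit
1: fault, evict 3, frames {7,5,1}
Hits: 6.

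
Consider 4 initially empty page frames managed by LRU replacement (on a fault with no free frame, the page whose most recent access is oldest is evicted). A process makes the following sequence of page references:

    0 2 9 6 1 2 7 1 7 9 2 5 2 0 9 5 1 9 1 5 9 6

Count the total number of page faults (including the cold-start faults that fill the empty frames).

0 → fault, frames {0}
2 → fault, frames {0,2}
9 → fault, frames {0,2,9}
6 → fault, frames {0,2,9,6}
1 → fault, evict 0, frames {2,9,6,1}
2 → hit
7 → fault, evict 9, frames {6,1,2,7}
1 → hit
7 → hit
9 → fault, evict 6, frames {2,1,7,9}
2 → hit
5 → fault, evict 1, frames {7,9,2,5}
2 → hit
0 → fault, evict 7, frames {9,5,2,0}
9 → hit
5 → hit
1 → fault, evict 2, frames {0,9,5,1}
9 → hit
1 → hit
5 → hit
9 → hit
6 → fault, evict 0, frames {1,5,9,6}
Page faults: 11.

11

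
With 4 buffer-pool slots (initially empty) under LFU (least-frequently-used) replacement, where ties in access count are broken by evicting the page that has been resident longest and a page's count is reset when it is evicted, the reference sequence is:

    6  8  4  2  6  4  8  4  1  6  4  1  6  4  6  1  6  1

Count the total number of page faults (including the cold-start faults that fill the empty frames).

6 -> miss, frames [6]
8 -> miss, frames [6, 8]
4 -> miss, frames [6, 8, 4]
2 -> miss, frames [6, 8, 4, 2]
6 -> hit
4 -> hit
8 -> hit
4 -> hit
1 -> miss, evict 2, frames [6, 8, 4, 1]
6 -> hit
4 -> hit
1 -> hit
6 -> hit
4 -> hit
6 -> hit
1 -> hit
6 -> hit
1 -> hit
Page faults: 5.

5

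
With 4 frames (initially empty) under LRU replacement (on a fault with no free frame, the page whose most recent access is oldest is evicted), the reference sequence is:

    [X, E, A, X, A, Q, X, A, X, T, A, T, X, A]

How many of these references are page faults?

X -> miss, frames (X)
E -> miss, frames (X E)
A -> miss, frames (X E A)
X -> hit
A -> hit
Q -> miss, frames (E X A Q)
X -> hit
A -> hit
X -> hit
T -> miss, evict E, frames (Q A X T)
A -> hit
T -> hit
X -> hit
A -> hit
Page faults: 5.

5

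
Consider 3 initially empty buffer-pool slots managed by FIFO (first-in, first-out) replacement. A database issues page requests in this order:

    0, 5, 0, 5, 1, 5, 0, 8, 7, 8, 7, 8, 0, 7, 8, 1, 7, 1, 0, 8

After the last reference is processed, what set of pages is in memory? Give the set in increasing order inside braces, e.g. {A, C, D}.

{0, 1, 8}

0 -> fault, frames (0)
5 -> fault, frames (0 5)
0 -> hit
5 -> hit
1 -> fault, frames (0 5 1)
5 -> hit
0 -> hit
8 -> fault, evict 0, frames (5 1 8)
7 -> fault, evict 5, frames (1 8 7)
8 -> hit
7 -> hit
8 -> hit
0 -> fault, evict 1, frames (8 7 0)
7 -> hit
8 -> hit
1 -> fault, evict 8, frames (7 0 1)
7 -> hit
1 -> hit
0 -> hit
8 -> fault, evict 7, frames (0 1 8)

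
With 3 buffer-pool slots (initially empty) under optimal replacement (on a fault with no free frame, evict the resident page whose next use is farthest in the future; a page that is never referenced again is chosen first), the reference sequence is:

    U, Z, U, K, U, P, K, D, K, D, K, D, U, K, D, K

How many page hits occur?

U: fault, frames {U}
Z: fault, frames {U,Z}
U: hit
K: fault, frames {U,Z,K}
U: hit
P: fault, evict Z, frames {U,K,P}
K: hit
D: fault, evict P, frames {U,K,D}
K: hit
D: hit
K: hit
D: hit
U: hit
K: hit
D: hit
K: hit
Hits: 11.

11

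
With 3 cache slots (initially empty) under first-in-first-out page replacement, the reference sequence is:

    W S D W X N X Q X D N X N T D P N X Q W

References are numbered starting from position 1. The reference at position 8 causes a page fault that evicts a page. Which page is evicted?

D

pos 1: W -> miss, frames [W]
pos 2: S -> miss, frames [W, S]
pos 3: D -> miss, frames [W, S, D]
pos 4: W -> hit
pos 5: X -> miss, evict W, frames [S, D, X]
pos 6: N -> miss, evict S, frames [D, X, N]
pos 7: X -> hit
pos 8: Q -> miss, evict D, frames [X, N, Q]
At position 8, page D is evicted.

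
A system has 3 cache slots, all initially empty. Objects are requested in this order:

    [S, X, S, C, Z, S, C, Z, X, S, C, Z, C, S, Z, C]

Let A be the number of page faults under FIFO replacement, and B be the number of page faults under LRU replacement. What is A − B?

Under FIFO: F F . F F F . . F . F F . F . . → 9 faults.
Under LRU: F F . F F . . . F F F F . . . . → 8 faults.
A − B = 9 − 8 = 1.

1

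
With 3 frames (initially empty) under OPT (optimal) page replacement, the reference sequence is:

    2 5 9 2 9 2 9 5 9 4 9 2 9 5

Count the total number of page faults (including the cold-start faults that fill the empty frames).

5

2 -> fault, frames [2]
5 -> fault, frames [2, 5]
9 -> fault, frames [2, 5, 9]
2 -> hit
9 -> hit
2 -> hit
9 -> hit
5 -> hit
9 -> hit
4 -> fault, evict 5, frames [2, 9, 4]
9 -> hit
2 -> hit
9 -> hit
5 -> fault, evict 4, frames [2, 9, 5]
Page faults: 5.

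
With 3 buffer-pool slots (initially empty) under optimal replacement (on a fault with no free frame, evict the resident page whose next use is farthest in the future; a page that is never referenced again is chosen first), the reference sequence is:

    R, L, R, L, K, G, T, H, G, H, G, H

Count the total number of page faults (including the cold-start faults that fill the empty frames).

R -> fault, frames {R}
L -> fault, frames {R,L}
R -> hit
L -> hit
K -> fault, frames {R,L,K}
G -> fault, evict K, frames {R,L,G}
T -> fault, evict L, frames {R,G,T}
H -> fault, evict T, frames {R,G,H}
G -> hit
H -> hit
G -> hit
H -> hit
Page faults: 6.

6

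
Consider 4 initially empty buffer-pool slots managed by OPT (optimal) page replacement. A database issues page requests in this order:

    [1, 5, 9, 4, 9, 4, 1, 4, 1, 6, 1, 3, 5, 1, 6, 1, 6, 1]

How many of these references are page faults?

6

1: miss, frames {1}
5: miss, frames {1,5}
9: miss, frames {1,5,9}
4: miss, frames {1,5,9,4}
9: hit
4: hit
1: hit
4: hit
1: hit
6: miss, evict 4, frames {1,5,9,6}
1: hit
3: miss, evict 9, frames {1,5,6,3}
5: hit
1: hit
6: hit
1: hit
6: hit
1: hit
Page faults: 6.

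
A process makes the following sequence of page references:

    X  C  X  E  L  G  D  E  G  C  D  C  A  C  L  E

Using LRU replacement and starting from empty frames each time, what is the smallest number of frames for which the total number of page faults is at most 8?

6

f=1: 16 faults
f=2: 13 faults
f=3: 12 faults
f=4: 10 faults
f=5: 10 faults
f=6: 7 faults
f=7: 7 faults
Smallest f with faults ≤ 8 is 6.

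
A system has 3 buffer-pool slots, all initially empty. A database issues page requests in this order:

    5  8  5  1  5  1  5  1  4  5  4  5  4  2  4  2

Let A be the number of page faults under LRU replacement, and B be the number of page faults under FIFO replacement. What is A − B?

-1

Under LRU: F F . F . . . . F . . . . F . . → 5 faults.
Under FIFO: F F . F . . . . F F . . . F . . → 6 faults.
A − B = 5 − 6 = -1.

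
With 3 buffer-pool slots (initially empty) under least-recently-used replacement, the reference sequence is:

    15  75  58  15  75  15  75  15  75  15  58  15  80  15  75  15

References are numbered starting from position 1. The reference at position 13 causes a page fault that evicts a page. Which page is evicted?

75

pos 1: 15: fault, frames {15}
pos 2: 75: fault, frames {15,75}
pos 3: 58: fault, frames {15,75,58}
pos 4: 15: hit
pos 5: 75: hit
pos 6: 15: hit
pos 7: 75: hit
pos 8: 15: hit
pos 9: 75: hit
pos 10: 15: hit
pos 11: 58: hit
pos 12: 15: hit
pos 13: 80: fault, evict 75, frames {58,15,80}
At position 13, page 75 is evicted.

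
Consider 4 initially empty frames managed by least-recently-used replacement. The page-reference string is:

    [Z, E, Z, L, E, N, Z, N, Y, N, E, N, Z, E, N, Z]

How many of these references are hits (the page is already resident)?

Z: fault, frames {Z}
E: fault, frames {Z,E}
Z: hit
L: fault, frames {E,Z,L}
E: hit
N: fault, frames {Z,L,E,N}
Z: hit
N: hit
Y: fault, evict L, frames {E,Z,N,Y}
N: hit
E: hit
N: hit
Z: hit
E: hit
N: hit
Z: hit
Hits: 11.

11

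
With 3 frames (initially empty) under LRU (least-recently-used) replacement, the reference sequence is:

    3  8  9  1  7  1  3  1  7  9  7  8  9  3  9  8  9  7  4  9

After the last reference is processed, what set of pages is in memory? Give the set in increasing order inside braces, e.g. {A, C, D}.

{4, 7, 9}

3: fault, frames [3]
8: fault, frames [3, 8]
9: fault, frames [3, 8, 9]
1: fault, evict 3, frames [8, 9, 1]
7: fault, evict 8, frames [9, 1, 7]
1: hit
3: fault, evict 9, frames [7, 1, 3]
1: hit
7: hit
9: fault, evict 3, frames [1, 7, 9]
7: hit
8: fault, evict 1, frames [9, 7, 8]
9: hit
3: fault, evict 7, frames [8, 9, 3]
9: hit
8: hit
9: hit
7: fault, evict 3, frames [8, 9, 7]
4: fault, evict 8, frames [9, 7, 4]
9: hit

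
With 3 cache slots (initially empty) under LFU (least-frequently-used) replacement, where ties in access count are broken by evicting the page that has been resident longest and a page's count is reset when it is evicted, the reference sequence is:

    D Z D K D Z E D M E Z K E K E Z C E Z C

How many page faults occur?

13

D: fault, frames [D]
Z: fault, frames [D, Z]
D: hit
K: fault, frames [D, Z, K]
D: hit
Z: hit
E: fault, evict K, frames [D, Z, E]
D: hit
M: fault, evict E, frames [D, Z, M]
E: fault, evict M, frames [D, Z, E]
Z: hit
K: fault, evict E, frames [D, Z, K]
E: fault, evict K, frames [D, Z, E]
K: fault, evict E, frames [D, Z, K]
E: fault, evict K, frames [D, Z, E]
Z: hit
C: fault, evict E, frames [D, Z, C]
E: fault, evict C, frames [D, Z, E]
Z: hit
C: fault, evict E, frames [D, Z, C]
Page faults: 13.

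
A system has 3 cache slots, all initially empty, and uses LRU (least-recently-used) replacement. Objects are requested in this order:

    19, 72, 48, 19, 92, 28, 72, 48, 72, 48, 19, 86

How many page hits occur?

19 → fault, frames (19)
72 → fault, frames (19 72)
48 → fault, frames (19 72 48)
19 → hit
92 → fault, evict 72, frames (48 19 92)
28 → fault, evict 48, frames (19 92 28)
72 → fault, evict 19, frames (92 28 72)
48 → fault, evict 92, frames (28 72 48)
72 → hit
48 → hit
19 → fault, evict 28, frames (72 48 19)
86 → fault, evict 72, frames (48 19 86)
Hits: 3.

3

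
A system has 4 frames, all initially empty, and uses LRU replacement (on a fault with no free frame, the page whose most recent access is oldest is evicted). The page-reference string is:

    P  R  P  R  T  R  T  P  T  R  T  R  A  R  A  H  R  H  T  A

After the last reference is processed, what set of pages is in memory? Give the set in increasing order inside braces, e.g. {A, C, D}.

P → fault, frames {P}
R → fault, frames {P,R}
P → hit
R → hit
T → fault, frames {P,R,T}
R → hit
T → hit
P → hit
T → hit
R → hit
T → hit
R → hit
A → fault, frames {P,T,R,A}
R → hit
A → hit
H → fault, evict P, frames {T,R,A,H}
R → hit
H → hit
T → hit
A → hit

{A, H, R, T}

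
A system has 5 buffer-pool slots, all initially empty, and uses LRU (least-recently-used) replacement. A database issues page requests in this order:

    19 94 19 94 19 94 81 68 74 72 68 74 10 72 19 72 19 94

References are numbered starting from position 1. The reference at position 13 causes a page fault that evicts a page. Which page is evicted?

pos 1: 19: fault, frames (19)
pos 2: 94: fault, frames (19 94)
pos 3: 19: hit
pos 4: 94: hit
pos 5: 19: hit
pos 6: 94: hit
pos 7: 81: fault, frames (19 94 81)
pos 8: 68: fault, frames (19 94 81 68)
pos 9: 74: fault, frames (19 94 81 68 74)
pos 10: 72: fault, evict 19, frames (94 81 68 74 72)
pos 11: 68: hit
pos 12: 74: hit
pos 13: 10: fault, evict 94, frames (81 72 68 74 10)
At position 13, page 94 is evicted.

94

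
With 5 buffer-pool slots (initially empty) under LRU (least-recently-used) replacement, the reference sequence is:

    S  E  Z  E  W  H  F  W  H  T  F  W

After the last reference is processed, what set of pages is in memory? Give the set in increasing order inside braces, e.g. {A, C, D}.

S → miss, frames [S]
E → miss, frames [S, E]
Z → miss, frames [S, E, Z]
E → hit
W → miss, frames [S, Z, E, W]
H → miss, frames [S, Z, E, W, H]
F → miss, evict S, frames [Z, E, W, H, F]
W → hit
H → hit
T → miss, evict Z, frames [E, F, W, H, T]
F → hit
W → hit

{E, F, H, T, W}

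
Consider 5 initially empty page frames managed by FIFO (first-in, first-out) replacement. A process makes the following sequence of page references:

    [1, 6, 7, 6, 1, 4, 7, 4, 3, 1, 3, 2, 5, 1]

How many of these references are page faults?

1 -> miss, frames [1]
6 -> miss, frames [1, 6]
7 -> miss, frames [1, 6, 7]
6 -> hit
1 -> hit
4 -> miss, frames [1, 6, 7, 4]
7 -> hit
4 -> hit
3 -> miss, frames [1, 6, 7, 4, 3]
1 -> hit
3 -> hit
2 -> miss, evict 1, frames [6, 7, 4, 3, 2]
5 -> miss, evict 6, frames [7, 4, 3, 2, 5]
1 -> miss, evict 7, frames [4, 3, 2, 5, 1]
Page faults: 8.

8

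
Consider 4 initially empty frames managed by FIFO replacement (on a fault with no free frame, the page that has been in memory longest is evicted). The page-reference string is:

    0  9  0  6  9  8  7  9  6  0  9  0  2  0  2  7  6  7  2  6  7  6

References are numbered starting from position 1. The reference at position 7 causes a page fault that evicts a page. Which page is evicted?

pos 1: 0 → miss, frames (0)
pos 2: 9 → miss, frames (0 9)
pos 3: 0 → hit
pos 4: 6 → miss, frames (0 9 6)
pos 5: 9 → hit
pos 6: 8 → miss, frames (0 9 6 8)
pos 7: 7 → miss, evict 0, frames (9 6 8 7)
At position 7, page 0 is evicted.

0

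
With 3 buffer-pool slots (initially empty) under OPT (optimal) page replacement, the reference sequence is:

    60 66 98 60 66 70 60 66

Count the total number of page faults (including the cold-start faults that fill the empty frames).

4

60 → miss, frames (60)
66 → miss, frames (60 66)
98 → miss, frames (60 66 98)
60 → hit
66 → hit
70 → miss, evict 98, frames (60 66 70)
60 → hit
66 → hit
Page faults: 4.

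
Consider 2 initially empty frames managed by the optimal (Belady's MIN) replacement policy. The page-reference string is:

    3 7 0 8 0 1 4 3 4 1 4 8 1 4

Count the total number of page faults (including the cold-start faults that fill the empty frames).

10

3 -> miss, frames [3]
7 -> miss, frames [3, 7]
0 -> miss, evict 7, frames [3, 0]
8 -> miss, evict 3, frames [0, 8]
0 -> hit
1 -> miss, evict 0, frames [8, 1]
4 -> miss, evict 8, frames [1, 4]
3 -> miss, evict 1, frames [4, 3]
4 -> hit
1 -> miss, evict 3, frames [4, 1]
4 -> hit
8 -> miss, evict 4, frames [1, 8]
1 -> hit
4 -> miss, evict 8, frames [1, 4]
Page faults: 10.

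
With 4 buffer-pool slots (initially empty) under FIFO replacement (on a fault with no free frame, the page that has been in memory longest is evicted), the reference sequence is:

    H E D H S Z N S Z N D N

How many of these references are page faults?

6

H -> miss, frames [H]
E -> miss, frames [H, E]
D -> miss, frames [H, E, D]
H -> hit
S -> miss, frames [H, E, D, S]
Z -> miss, evict H, frames [E, D, S, Z]
N -> miss, evict E, frames [D, S, Z, N]
S -> hit
Z -> hit
N -> hit
D -> hit
N -> hit
Page faults: 6.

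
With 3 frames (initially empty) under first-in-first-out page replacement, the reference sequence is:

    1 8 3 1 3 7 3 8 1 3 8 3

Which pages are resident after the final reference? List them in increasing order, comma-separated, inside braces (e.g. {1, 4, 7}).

{1, 3, 8}

1 -> miss, frames (1)
8 -> miss, frames (1 8)
3 -> miss, frames (1 8 3)
1 -> hit
3 -> hit
7 -> miss, evict 1, frames (8 3 7)
3 -> hit
8 -> hit
1 -> miss, evict 8, frames (3 7 1)
3 -> hit
8 -> miss, evict 3, frames (7 1 8)
3 -> miss, evict 7, frames (1 8 3)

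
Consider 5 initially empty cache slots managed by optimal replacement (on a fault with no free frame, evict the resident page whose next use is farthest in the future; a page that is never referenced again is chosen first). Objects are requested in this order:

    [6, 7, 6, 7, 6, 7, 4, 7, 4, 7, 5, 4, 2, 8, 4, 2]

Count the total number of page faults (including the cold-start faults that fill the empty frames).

6

6 → miss, frames (6)
7 → miss, frames (6 7)
6 → hit
7 → hit
6 → hit
7 → hit
4 → miss, frames (6 7 4)
7 → hit
4 → hit
7 → hit
5 → miss, frames (6 7 4 5)
4 → hit
2 → miss, frames (6 7 4 5 2)
8 → miss, evict 5, frames (6 7 4 2 8)
4 → hit
2 → hit
Page faults: 6.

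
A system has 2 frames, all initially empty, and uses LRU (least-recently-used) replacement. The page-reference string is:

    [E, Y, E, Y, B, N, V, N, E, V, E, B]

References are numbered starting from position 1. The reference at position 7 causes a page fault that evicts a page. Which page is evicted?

B

pos 1: E → fault, frames (E)
pos 2: Y → fault, frames (E Y)
pos 3: E → hit
pos 4: Y → hit
pos 5: B → fault, evict E, frames (Y B)
pos 6: N → fault, evict Y, frames (B N)
pos 7: V → fault, evict B, frames (N V)
At position 7, page B is evicted.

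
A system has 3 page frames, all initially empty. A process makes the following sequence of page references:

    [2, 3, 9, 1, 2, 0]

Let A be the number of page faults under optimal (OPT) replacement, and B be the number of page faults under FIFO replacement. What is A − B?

-1

Under OPT: F F F F . F → 5 faults.
Under FIFO: F F F F F F → 6 faults.
A − B = 5 − 6 = -1.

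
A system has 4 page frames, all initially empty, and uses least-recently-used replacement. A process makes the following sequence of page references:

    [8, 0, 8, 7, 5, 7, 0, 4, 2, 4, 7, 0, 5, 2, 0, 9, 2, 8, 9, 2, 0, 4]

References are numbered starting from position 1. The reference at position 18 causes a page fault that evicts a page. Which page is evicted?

pos 1: 8 -> fault, frames (8)
pos 2: 0 -> fault, frames (8 0)
pos 3: 8 -> hit
pos 4: 7 -> fault, frames (0 8 7)
pos 5: 5 -> fault, frames (0 8 7 5)
pos 6: 7 -> hit
pos 7: 0 -> hit
pos 8: 4 -> fault, evict 8, frames (5 7 0 4)
pos 9: 2 -> fault, evict 5, frames (7 0 4 2)
pos 10: 4 -> hit
pos 11: 7 -> hit
pos 12: 0 -> hit
pos 13: 5 -> fault, evict 2, frames (4 7 0 5)
pos 14: 2 -> fault, evict 4, frames (7 0 5 2)
pos 15: 0 -> hit
pos 16: 9 -> fault, evict 7, frames (5 2 0 9)
pos 17: 2 -> hit
pos 18: 8 -> fault, evict 5, frames (0 9 2 8)
At position 18, page 5 is evicted.

5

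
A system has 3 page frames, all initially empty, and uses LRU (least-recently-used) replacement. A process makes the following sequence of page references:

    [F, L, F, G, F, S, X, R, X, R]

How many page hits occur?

4

F → fault, frames {F}
L → fault, frames {F,L}
F → hit
G → fault, frames {L,F,G}
F → hit
S → fault, evict L, frames {G,F,S}
X → fault, evict G, frames {F,S,X}
R → fault, evict F, frames {S,X,R}
X → hit
R → hit
Hits: 4.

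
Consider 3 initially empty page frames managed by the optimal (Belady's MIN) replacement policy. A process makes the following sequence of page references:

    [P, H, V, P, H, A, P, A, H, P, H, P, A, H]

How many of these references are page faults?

P -> miss, frames [P]
H -> miss, frames [P, H]
V -> miss, frames [P, H, V]
P -> hit
H -> hit
A -> miss, evict V, frames [P, H, A]
P -> hit
A -> hit
H -> hit
P -> hit
H -> hit
P -> hit
A -> hit
H -> hit
Page faults: 4.

4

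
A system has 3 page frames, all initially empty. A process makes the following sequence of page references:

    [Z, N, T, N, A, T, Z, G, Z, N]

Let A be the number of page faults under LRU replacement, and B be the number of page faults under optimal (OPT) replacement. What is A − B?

1

Under LRU: F F F . F . F F . F → 7 faults.
Under OPT: F F F . F . . F . F → 6 faults.
A − B = 7 − 6 = 1.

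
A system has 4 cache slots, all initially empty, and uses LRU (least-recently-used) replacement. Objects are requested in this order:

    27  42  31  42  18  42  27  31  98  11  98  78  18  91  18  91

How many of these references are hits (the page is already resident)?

7

27: miss, frames (27)
42: miss, frames (27 42)
31: miss, frames (27 42 31)
42: hit
18: miss, frames (27 31 42 18)
42: hit
27: hit
31: hit
98: miss, evict 18, frames (42 27 31 98)
11: miss, evict 42, frames (27 31 98 11)
98: hit
78: miss, evict 27, frames (31 11 98 78)
18: miss, evict 31, frames (11 98 78 18)
91: miss, evict 11, frames (98 78 18 91)
18: hit
91: hit
Hits: 7.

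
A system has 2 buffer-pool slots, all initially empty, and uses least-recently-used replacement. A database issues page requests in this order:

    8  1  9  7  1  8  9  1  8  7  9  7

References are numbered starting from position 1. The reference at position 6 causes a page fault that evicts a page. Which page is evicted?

7

pos 1: 8: fault, frames [8]
pos 2: 1: fault, frames [8, 1]
pos 3: 9: fault, evict 8, frames [1, 9]
pos 4: 7: fault, evict 1, frames [9, 7]
pos 5: 1: fault, evict 9, frames [7, 1]
pos 6: 8: fault, evict 7, frames [1, 8]
At position 6, page 7 is evicted.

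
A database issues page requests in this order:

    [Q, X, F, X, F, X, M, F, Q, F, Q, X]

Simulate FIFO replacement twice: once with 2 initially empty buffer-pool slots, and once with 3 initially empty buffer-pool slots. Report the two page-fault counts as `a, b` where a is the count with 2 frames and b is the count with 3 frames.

2 frames: F F F . . . F . F F . F → 7 faults.
3 frames: F F F . . . F . F . . F → 6 faults.
6 < 7: adding a frame reduced faults, as is typical.

7, 6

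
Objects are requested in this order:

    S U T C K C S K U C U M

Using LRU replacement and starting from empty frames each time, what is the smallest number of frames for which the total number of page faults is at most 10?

2

f=1: 12 faults
f=2: 10 faults
f=3: 9 faults
f=4: 8 faults
f=5: 6 faults
f=6: 6 faults
Smallest f with faults ≤ 10 is 2.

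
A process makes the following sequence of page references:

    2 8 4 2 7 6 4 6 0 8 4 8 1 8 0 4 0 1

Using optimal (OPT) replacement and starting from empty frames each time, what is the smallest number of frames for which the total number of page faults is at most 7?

f=1: 18 faults
f=2: 11 faults
f=3: 8 faults
f=4: 7 faults
f=5: 7 faults
f=6: 7 faults
f=7: 7 faults
Smallest f with faults ≤ 7 is 4.

4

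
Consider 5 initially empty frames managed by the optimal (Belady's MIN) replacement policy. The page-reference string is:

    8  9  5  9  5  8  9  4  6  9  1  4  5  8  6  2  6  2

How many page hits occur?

8 → miss, frames (8)
9 → miss, frames (8 9)
5 → miss, frames (8 9 5)
9 → hit
5 → hit
8 → hit
9 → hit
4 → miss, frames (8 9 5 4)
6 → miss, frames (8 9 5 4 6)
9 → hit
1 → miss, evict 9, frames (8 5 4 6 1)
4 → hit
5 → hit
8 → hit
6 → hit
2 → miss, evict 1, frames (8 5 4 6 2)
6 → hit
2 → hit
Hits: 11.

11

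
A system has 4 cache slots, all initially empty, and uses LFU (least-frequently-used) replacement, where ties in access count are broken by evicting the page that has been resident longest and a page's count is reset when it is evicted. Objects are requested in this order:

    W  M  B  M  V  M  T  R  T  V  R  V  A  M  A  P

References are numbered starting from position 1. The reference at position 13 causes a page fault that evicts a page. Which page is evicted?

T

pos 1: W -> fault, frames [W]
pos 2: M -> fault, frames [W, M]
pos 3: B -> fault, frames [W, M, B]
pos 4: M -> hit
pos 5: V -> fault, frames [W, M, B, V]
pos 6: M -> hit
pos 7: T -> fault, evict W, frames [M, B, V, T]
pos 8: R -> fault, evict B, frames [M, V, T, R]
pos 9: T -> hit
pos 10: V -> hit
pos 11: R -> hit
pos 12: V -> hit
pos 13: A -> fault, evict T, frames [M, V, R, A]
At position 13, page T is evicted.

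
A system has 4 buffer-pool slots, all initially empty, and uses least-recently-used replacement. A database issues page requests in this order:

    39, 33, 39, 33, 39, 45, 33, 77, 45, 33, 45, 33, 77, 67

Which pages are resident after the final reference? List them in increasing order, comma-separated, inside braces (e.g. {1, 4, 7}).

{33, 45, 67, 77}

39 -> fault, frames [39]
33 -> fault, frames [39, 33]
39 -> hit
33 -> hit
39 -> hit
45 -> fault, frames [33, 39, 45]
33 -> hit
77 -> fault, frames [39, 45, 33, 77]
45 -> hit
33 -> hit
45 -> hit
33 -> hit
77 -> hit
67 -> fault, evict 39, frames [45, 33, 77, 67]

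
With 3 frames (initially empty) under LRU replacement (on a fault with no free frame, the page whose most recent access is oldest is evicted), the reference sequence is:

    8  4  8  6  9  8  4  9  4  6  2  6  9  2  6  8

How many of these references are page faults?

8 → fault, frames [8]
4 → fault, frames [8, 4]
8 → hit
6 → fault, frames [4, 8, 6]
9 → fault, evict 4, frames [8, 6, 9]
8 → hit
4 → fault, evict 6, frames [9, 8, 4]
9 → hit
4 → hit
6 → fault, evict 8, frames [9, 4, 6]
2 → fault, evict 9, frames [4, 6, 2]
6 → hit
9 → fault, evict 4, frames [2, 6, 9]
2 → hit
6 → hit
8 → fault, evict 9, frames [2, 6, 8]
Page faults: 9.

9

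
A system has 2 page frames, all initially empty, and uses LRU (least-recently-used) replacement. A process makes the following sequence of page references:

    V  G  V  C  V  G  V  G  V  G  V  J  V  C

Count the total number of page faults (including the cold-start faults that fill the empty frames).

6

V: miss, frames (V)
G: miss, frames (V G)
V: hit
C: miss, evict G, frames (V C)
V: hit
G: miss, evict C, frames (V G)
V: hit
G: hit
V: hit
G: hit
V: hit
J: miss, evict G, frames (V J)
V: hit
C: miss, evict J, frames (V C)
Page faults: 6.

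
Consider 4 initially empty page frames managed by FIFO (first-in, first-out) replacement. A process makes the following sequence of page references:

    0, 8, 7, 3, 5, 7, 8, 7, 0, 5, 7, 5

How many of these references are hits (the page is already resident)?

0 → miss, frames [0]
8 → miss, frames [0, 8]
7 → miss, frames [0, 8, 7]
3 → miss, frames [0, 8, 7, 3]
5 → miss, evict 0, frames [8, 7, 3, 5]
7 → hit
8 → hit
7 → hit
0 → miss, evict 8, frames [7, 3, 5, 0]
5 → hit
7 → hit
5 → hit
Hits: 6.

6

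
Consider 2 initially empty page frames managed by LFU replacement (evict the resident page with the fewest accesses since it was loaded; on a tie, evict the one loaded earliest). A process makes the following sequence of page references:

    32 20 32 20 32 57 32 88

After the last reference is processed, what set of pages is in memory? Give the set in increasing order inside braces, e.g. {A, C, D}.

32 -> fault, frames (32)
20 -> fault, frames (32 20)
32 -> hit
20 -> hit
32 -> hit
57 -> fault, evict 20, frames (32 57)
32 -> hit
88 -> fault, evict 57, frames (32 88)

{32, 88}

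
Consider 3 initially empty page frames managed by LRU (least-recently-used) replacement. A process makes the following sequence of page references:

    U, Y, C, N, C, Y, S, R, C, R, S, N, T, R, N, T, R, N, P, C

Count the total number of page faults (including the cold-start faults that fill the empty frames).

U → fault, frames [U]
Y → fault, frames [U, Y]
C → fault, frames [U, Y, C]
N → fault, evict U, frames [Y, C, N]
C → hit
Y → hit
S → fault, evict N, frames [C, Y, S]
R → fault, evict C, frames [Y, S, R]
C → fault, evict Y, frames [S, R, C]
R → hit
S → hit
N → fault, evict C, frames [R, S, N]
T → fault, evict R, frames [S, N, T]
R → fault, evict S, frames [N, T, R]
N → hit
T → hit
R → hit
N → hit
P → fault, evict T, frames [R, N, P]
C → fault, evict R, frames [N, P, C]
Page faults: 12.

12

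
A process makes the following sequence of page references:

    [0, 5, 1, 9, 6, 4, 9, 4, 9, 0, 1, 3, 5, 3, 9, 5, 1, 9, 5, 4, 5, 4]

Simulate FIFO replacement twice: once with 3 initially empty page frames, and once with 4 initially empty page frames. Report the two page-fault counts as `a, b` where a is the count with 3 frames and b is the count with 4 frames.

3 frames: F F F F F F . . . F F F F . F . F . . F F . → 14 faults.
4 frames: F F F F F F . . . F F F F . F . . . . F . . → 12 faults.
12 < 14: adding a frame reduced faults, as is typical.

14, 12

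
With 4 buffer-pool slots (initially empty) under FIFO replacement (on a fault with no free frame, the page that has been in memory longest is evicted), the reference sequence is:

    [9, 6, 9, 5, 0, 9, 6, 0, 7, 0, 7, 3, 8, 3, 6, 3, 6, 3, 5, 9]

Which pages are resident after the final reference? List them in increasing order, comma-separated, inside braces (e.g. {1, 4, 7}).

{5, 6, 8, 9}

9: fault, frames [9]
6: fault, frames [9, 6]
9: hit
5: fault, frames [9, 6, 5]
0: fault, frames [9, 6, 5, 0]
9: hit
6: hit
0: hit
7: fault, evict 9, frames [6, 5, 0, 7]
0: hit
7: hit
3: fault, evict 6, frames [5, 0, 7, 3]
8: fault, evict 5, frames [0, 7, 3, 8]
3: hit
6: fault, evict 0, frames [7, 3, 8, 6]
3: hit
6: hit
3: hit
5: fault, evict 7, frames [3, 8, 6, 5]
9: fault, evict 3, frames [8, 6, 5, 9]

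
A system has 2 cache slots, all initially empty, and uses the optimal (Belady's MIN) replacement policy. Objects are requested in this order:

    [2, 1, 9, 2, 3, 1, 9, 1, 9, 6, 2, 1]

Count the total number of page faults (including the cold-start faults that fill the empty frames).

2 -> fault, frames (2)
1 -> fault, frames (2 1)
9 -> fault, evict 1, frames (2 9)
2 -> hit
3 -> fault, evict 2, frames (9 3)
1 -> fault, evict 3, frames (9 1)
9 -> hit
1 -> hit
9 -> hit
6 -> fault, evict 9, frames (1 6)
2 -> fault, evict 6, frames (1 2)
1 -> hit
Page faults: 7.

7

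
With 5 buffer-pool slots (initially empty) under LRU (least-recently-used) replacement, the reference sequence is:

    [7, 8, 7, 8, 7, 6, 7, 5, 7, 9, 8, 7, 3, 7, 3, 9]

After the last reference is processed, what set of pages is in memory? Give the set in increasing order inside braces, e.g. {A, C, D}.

{3, 5, 7, 8, 9}

7: miss, frames {7}
8: miss, frames {7,8}
7: hit
8: hit
7: hit
6: miss, frames {8,7,6}
7: hit
5: miss, frames {8,6,7,5}
7: hit
9: miss, frames {8,6,5,7,9}
8: hit
7: hit
3: miss, evict 6, frames {5,9,8,7,3}
7: hit
3: hit
9: hit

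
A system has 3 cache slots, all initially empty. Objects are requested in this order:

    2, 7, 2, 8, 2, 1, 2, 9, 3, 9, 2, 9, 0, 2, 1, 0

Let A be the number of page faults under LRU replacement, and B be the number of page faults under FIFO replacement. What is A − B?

-2

Under LRU: F F . F . F . F F . . . F . F . → 8 faults.
Under FIFO: F F . F . F F F F . . . F F F . → 10 faults.
A − B = 8 − 10 = -2.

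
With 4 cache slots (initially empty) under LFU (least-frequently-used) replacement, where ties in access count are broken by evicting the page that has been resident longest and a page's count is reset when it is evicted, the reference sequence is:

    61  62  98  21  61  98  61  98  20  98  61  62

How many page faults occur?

6

61: miss, frames (61)
62: miss, frames (61 62)
98: miss, frames (61 62 98)
21: miss, frames (61 62 98 21)
61: hit
98: hit
61: hit
98: hit
20: miss, evict 62, frames (61 98 21 20)
98: hit
61: hit
62: miss, evict 21, frames (61 98 20 62)
Page faults: 6.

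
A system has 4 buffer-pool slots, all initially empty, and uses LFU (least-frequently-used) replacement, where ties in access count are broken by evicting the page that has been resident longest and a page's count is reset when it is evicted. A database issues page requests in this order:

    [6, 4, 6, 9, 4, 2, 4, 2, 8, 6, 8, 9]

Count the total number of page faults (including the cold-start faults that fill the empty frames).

6: fault, frames {6}
4: fault, frames {6,4}
6: hit
9: fault, frames {6,4,9}
4: hit
2: fault, frames {6,4,9,2}
4: hit
2: hit
8: fault, evict 9, frames {6,4,2,8}
6: hit
8: hit
9: fault, evict 2, frames {6,4,8,9}
Page faults: 6.

6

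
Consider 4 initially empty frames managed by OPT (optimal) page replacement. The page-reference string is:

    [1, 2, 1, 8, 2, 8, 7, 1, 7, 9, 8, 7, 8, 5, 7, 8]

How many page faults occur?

6

1 -> fault, frames [1]
2 -> fault, frames [1, 2]
1 -> hit
8 -> fault, frames [1, 2, 8]
2 -> hit
8 -> hit
7 -> fault, frames [1, 2, 8, 7]
1 -> hit
7 -> hit
9 -> fault, evict 2, frames [1, 8, 7, 9]
8 -> hit
7 -> hit
8 -> hit
5 -> fault, evict 9, frames [1, 8, 7, 5]
7 -> hit
8 -> hit
Page faults: 6.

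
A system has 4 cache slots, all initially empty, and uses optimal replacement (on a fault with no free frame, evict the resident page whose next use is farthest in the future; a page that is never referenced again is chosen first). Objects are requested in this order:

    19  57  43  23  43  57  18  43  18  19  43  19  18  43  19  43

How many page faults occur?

19: miss, frames [19]
57: miss, frames [19, 57]
43: miss, frames [19, 57, 43]
23: miss, frames [19, 57, 43, 23]
43: hit
57: hit
18: miss, evict 23, frames [19, 57, 43, 18]
43: hit
18: hit
19: hit
43: hit
19: hit
18: hit
43: hit
19: hit
43: hit
Page faults: 5.

5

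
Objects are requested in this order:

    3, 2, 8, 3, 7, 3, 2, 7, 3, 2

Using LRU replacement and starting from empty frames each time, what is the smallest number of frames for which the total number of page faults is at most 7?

f=1: 10 faults
f=2: 9 faults
f=3: 5 faults
f=4: 4 faults
Smallest f with faults ≤ 7 is 3.

3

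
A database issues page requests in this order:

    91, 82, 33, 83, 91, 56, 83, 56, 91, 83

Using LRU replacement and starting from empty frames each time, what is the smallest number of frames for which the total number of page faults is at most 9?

f=1: 10 faults
f=2: 9 faults
f=3: 6 faults
f=4: 5 faults
f=5: 5 faults
Smallest f with faults ≤ 9 is 2.

2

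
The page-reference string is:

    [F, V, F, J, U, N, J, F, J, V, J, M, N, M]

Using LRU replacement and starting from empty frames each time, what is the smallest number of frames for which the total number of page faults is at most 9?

3

f=1: 14 faults
f=2: 10 faults
f=3: 9 faults
f=4: 8 faults
f=5: 6 faults
f=6: 6 faults
Smallest f with faults ≤ 9 is 3.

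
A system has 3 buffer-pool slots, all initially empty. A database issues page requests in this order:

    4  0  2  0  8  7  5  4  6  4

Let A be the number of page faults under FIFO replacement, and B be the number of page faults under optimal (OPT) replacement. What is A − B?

1

Under FIFO: F F F . F F F F F . → 8 faults.
Under OPT: F F F . F F F . F . → 7 faults.
A − B = 8 − 7 = 1.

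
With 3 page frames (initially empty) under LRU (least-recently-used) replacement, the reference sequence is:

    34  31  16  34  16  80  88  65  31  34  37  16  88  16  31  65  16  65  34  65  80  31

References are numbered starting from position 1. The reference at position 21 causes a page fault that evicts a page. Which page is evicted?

pos 1: 34 -> miss, frames (34)
pos 2: 31 -> miss, frames (34 31)
pos 3: 16 -> miss, frames (34 31 16)
pos 4: 34 -> hit
pos 5: 16 -> hit
pos 6: 80 -> miss, evict 31, frames (34 16 80)
pos 7: 88 -> miss, evict 34, frames (16 80 88)
pos 8: 65 -> miss, evict 16, frames (80 88 65)
pos 9: 31 -> miss, evict 80, frames (88 65 31)
pos 10: 34 -> miss, evict 88, frames (65 31 34)
pos 11: 37 -> miss, evict 65, frames (31 34 37)
pos 12: 16 -> miss, evict 31, frames (34 37 16)
pos 13: 88 -> miss, evict 34, frames (37 16 88)
pos 14: 16 -> hit
pos 15: 31 -> miss, evict 37, frames (88 16 31)
pos 16: 65 -> miss, evict 88, frames (16 31 65)
pos 17: 16 -> hit
pos 18: 65 -> hit
pos 19: 34 -> miss, evict 31, frames (16 65 34)
pos 20: 65 -> hit
pos 21: 80 -> miss, evict 16, frames (34 65 80)
At position 21, page 16 is evicted.

16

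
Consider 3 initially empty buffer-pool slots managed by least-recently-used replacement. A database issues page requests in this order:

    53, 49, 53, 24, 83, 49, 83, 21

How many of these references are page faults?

53 -> fault, frames {53}
49 -> fault, frames {53,49}
53 -> hit
24 -> fault, frames {49,53,24}
83 -> fault, evict 49, frames {53,24,83}
49 -> fault, evict 53, frames {24,83,49}
83 -> hit
21 -> fault, evict 24, frames {49,83,21}
Page faults: 6.

6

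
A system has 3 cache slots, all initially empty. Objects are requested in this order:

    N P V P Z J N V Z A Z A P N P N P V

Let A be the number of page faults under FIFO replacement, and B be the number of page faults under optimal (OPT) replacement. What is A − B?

Under FIFO: F F F . F F F F F F . . F F . . . F → 12 faults.
Under OPT: F F F . F F . . F F . . F . . . . F → 9 faults.
A − B = 12 − 9 = 3.

3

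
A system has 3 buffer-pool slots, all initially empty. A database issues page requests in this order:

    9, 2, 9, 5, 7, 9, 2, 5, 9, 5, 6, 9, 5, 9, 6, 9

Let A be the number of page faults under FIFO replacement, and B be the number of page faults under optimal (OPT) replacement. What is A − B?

3

Under FIFO: F F . F F F F F . . F F . . . . → 9 faults.
Under OPT: F F . F F . . F . . F . . . . . → 6 faults.
A − B = 9 − 6 = 3.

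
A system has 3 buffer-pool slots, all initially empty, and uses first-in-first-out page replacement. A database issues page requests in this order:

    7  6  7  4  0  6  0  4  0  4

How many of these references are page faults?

7 → miss, frames (7)
6 → miss, frames (7 6)
7 → hit
4 → miss, frames (7 6 4)
0 → miss, evict 7, frames (6 4 0)
6 → hit
0 → hit
4 → hit
0 → hit
4 → hit
Page faults: 4.

4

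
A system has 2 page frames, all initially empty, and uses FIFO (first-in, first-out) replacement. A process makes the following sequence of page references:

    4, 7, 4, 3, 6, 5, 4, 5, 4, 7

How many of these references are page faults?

4: fault, frames (4)
7: fault, frames (4 7)
4: hit
3: fault, evict 4, frames (7 3)
6: fault, evict 7, frames (3 6)
5: fault, evict 3, frames (6 5)
4: fault, evict 6, frames (5 4)
5: hit
4: hit
7: fault, evict 5, frames (4 7)
Page faults: 7.

7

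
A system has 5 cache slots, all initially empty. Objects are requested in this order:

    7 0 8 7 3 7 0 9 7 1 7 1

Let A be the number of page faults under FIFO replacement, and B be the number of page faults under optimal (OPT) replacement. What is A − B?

1

Under FIFO: F F F . F . . F . F F . → 7 faults.
Under OPT: F F F . F . . F . F . . → 6 faults.
A − B = 7 − 6 = 1.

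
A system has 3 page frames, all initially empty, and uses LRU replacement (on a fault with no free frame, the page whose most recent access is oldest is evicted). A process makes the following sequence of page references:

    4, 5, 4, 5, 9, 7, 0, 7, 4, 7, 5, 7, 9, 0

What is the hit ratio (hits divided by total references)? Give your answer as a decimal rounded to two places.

4 -> fault, frames [4]
5 -> fault, frames [4, 5]
4 -> hit
5 -> hit
9 -> fault, frames [4, 5, 9]
7 -> fault, evict 4, frames [5, 9, 7]
0 -> fault, evict 5, frames [9, 7, 0]
7 -> hit
4 -> fault, evict 9, frames [0, 7, 4]
7 -> hit
5 -> fault, evict 0, frames [4, 7, 5]
7 -> hit
9 -> fault, evict 4, frames [5, 7, 9]
0 -> fault, evict 5, frames [7, 9, 0]
Hits: 5 of 14 references → 5/14 = 0.3571.

0.36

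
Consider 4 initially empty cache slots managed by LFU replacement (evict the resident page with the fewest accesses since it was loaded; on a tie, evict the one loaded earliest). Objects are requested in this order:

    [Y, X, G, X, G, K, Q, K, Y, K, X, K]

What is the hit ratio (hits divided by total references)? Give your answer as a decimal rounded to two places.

0.50

Y → miss, frames (Y)
X → miss, frames (Y X)
G → miss, frames (Y X G)
X → hit
G → hit
K → miss, frames (Y X G K)
Q → miss, evict Y, frames (X G K Q)
K → hit
Y → miss, evict Q, frames (X G K Y)
K → hit
X → hit
K → hit
Hits: 6 of 12 references → 6/12 = 0.5000.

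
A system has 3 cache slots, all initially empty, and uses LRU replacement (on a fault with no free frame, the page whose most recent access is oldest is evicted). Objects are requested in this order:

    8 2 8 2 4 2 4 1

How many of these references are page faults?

8 → fault, frames (8)
2 → fault, frames (8 2)
8 → hit
2 → hit
4 → fault, frames (8 2 4)
2 → hit
4 → hit
1 → fault, evict 8, frames (2 4 1)
Page faults: 4.

4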